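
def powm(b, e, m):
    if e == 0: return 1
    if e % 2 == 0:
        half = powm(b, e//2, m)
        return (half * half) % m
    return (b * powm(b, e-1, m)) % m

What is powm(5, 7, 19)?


powm(5, 7, 19): e is odd, compute powm(5, 6, 19)
  powm(5, 6, 19): e is even, compute powm(5, 3, 19)
    powm(5, 3, 19): e is odd, compute powm(5, 2, 19)
      powm(5, 2, 19): e is even, compute powm(5, 1, 19)
        powm(5, 1, 19): e is odd, compute powm(5, 0, 19)
          powm(5, 0, 19) = 1
        (5 * 1) % 19 = 5
      half=5, (5*5) % 19 = 6
    (5 * 6) % 19 = 11
  half=11, (11*11) % 19 = 7
(5 * 7) % 19 = 16

16


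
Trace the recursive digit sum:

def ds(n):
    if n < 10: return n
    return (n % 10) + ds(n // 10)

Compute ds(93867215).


ds(93867215) = 5 + ds(9386721)
ds(9386721) = 1 + ds(938672)
ds(938672) = 2 + ds(93867)
ds(93867) = 7 + ds(9386)
ds(9386) = 6 + ds(938)
ds(938) = 8 + ds(93)
ds(93) = 3 + ds(9)
ds(9) = 9  (base case)
Total: 5 + 1 + 2 + 7 + 6 + 8 + 3 + 9 = 41

41


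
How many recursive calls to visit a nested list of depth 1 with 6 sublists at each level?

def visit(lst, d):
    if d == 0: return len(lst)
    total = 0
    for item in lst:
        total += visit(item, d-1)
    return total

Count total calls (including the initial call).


At depth 0 (root): 1 call
At depth 1: each of 1 parents calls visit on 6 children = 6 calls
Total: 1 + 6 = 7

7


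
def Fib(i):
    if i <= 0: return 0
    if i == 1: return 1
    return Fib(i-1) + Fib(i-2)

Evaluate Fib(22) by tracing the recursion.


Computing Fib(22) bottom-up:
Fib(0) = 0
Fib(1) = 1
Fib(2) = Fib(1) + Fib(0) = 1 + 0 = 1
Fib(3) = Fib(2) + Fib(1) = 1 + 1 = 2
Fib(4) = Fib(3) + Fib(2) = 2 + 1 = 3
Fib(5) = Fib(4) + Fib(3) = 3 + 2 = 5
Fib(6) = Fib(5) + Fib(4) = 5 + 3 = 8
Fib(7) = Fib(6) + Fib(5) = 8 + 5 = 13
Fib(8) = Fib(7) + Fib(6) = 13 + 8 = 21
Fib(9) = Fib(8) + Fib(7) = 21 + 13 = 34
Fib(10) = Fib(9) + Fib(8) = 34 + 21 = 55
Fib(11) = Fib(10) + Fib(9) = 55 + 34 = 89
Fib(12) = Fib(11) + Fib(10) = 89 + 55 = 144
Fib(13) = Fib(12) + Fib(11) = 144 + 89 = 233
Fib(14) = Fib(13) + Fib(12) = 233 + 144 = 377
Fib(15) = Fib(14) + Fib(13) = 377 + 233 = 610
Fib(16) = Fib(15) + Fib(14) = 610 + 377 = 987
Fib(17) = Fib(16) + Fib(15) = 987 + 610 = 1597
Fib(18) = Fib(17) + Fib(16) = 1597 + 987 = 2584
Fib(19) = Fib(18) + Fib(17) = 2584 + 1597 = 4181
Fib(20) = Fib(19) + Fib(18) = 4181 + 2584 = 6765
Fib(21) = Fib(20) + Fib(19) = 6765 + 4181 = 10946
Fib(22) = Fib(21) + Fib(20) = 10946 + 6765 = 17711

17711


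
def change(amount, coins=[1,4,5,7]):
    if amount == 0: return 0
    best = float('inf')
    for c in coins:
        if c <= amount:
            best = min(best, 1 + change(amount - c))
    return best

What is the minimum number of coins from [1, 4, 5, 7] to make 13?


Building up with DP:
change(0) = 0
change(1) = min(1+change(0)=1+0=1) = 1
change(2) = min(1+change(1)=1+1=2) = 2
change(3) = min(1+change(2)=1+2=3) = 3
change(4) = min(1+change(3)=1+3=4, 1+change(0)=1+0=1) = 1
change(5) = min(1+change(4)=1+1=2, 1+change(1)=1+1=2, 1+change(0)=1+0=1) = 1
change(6) = min(1+change(5)=1+1=2, 1+change(2)=1+2=3, 1+change(1)=1+1=2) = 2
change(7) = min(1+change(6)=1+2=3, 1+change(3)=1+3=4, 1+change(2)=1+2=3, 1+change(0)=1+0=1) = 1
change(8) = min(1+change(7)=1+1=2, 1+change(4)=1+1=2, 1+change(3)=1+3=4, 1+change(1)=1+1=2) = 2
change(9) = min(1+change(8)=1+2=3, 1+change(5)=1+1=2, 1+change(4)=1+1=2, 1+change(2)=1+2=3) = 2
change(10) = min(1+change(9)=1+2=3, 1+change(6)=1+2=3, 1+change(5)=1+1=2, 1+change(3)=1+3=4) = 2
change(11) = min(1+change(10)=1+2=3, 1+change(7)=1+1=2, 1+change(6)=1+2=3, 1+change(4)=1+1=2) = 2
change(12) = min(1+change(11)=1+2=3, 1+change(8)=1+2=3, 1+change(7)=1+1=2, 1+change(5)=1+1=2) = 2
change(13) = min(1+change(12)=1+2=3, 1+change(9)=1+2=3, 1+change(8)=1+2=3, 1+change(6)=1+2=3) = 3

3


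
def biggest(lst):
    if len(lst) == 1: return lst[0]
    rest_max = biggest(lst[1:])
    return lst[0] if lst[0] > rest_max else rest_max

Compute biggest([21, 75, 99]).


biggest([21, 75, 99]): compare 21 with biggest([75, 99])
biggest([75, 99]): compare 75 with biggest([99])
biggest([99]) = 99  (base case)
Compare 75 with 99 -> 99
Compare 21 with 99 -> 99

99


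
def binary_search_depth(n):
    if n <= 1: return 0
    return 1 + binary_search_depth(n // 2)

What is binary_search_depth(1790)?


1790 / 2 = 895
895 / 2 = 447
447 / 2 = 223
223 / 2 = 111
111 / 2 = 55
55 / 2 = 27
27 / 2 = 13
13 / 2 = 6
6 / 2 = 3
3 / 2 = 1
Reached 1 after 10 halvings

10


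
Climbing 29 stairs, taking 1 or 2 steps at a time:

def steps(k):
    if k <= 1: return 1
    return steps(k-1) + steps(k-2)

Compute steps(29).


Building up from base cases:
steps(0) = 1
steps(1) = 1
steps(2) = steps(1) + steps(0) = 1 + 1 = 2
steps(3) = steps(2) + steps(1) = 2 + 1 = 3
steps(4) = steps(3) + steps(2) = 3 + 2 = 5
steps(5) = steps(4) + steps(3) = 5 + 3 = 8
steps(6) = steps(5) + steps(4) = 8 + 5 = 13
steps(7) = steps(6) + steps(5) = 13 + 8 = 21
steps(8) = steps(7) + steps(6) = 21 + 13 = 34
steps(9) = steps(8) + steps(7) = 34 + 21 = 55
steps(10) = steps(9) + steps(8) = 55 + 34 = 89
steps(11) = steps(10) + steps(9) = 89 + 55 = 144
steps(12) = steps(11) + steps(10) = 144 + 89 = 233
steps(13) = steps(12) + steps(11) = 233 + 144 = 377
steps(14) = steps(13) + steps(12) = 377 + 233 = 610
steps(15) = steps(14) + steps(13) = 610 + 377 = 987
steps(16) = steps(15) + steps(14) = 987 + 610 = 1597
steps(17) = steps(16) + steps(15) = 1597 + 987 = 2584
steps(18) = steps(17) + steps(16) = 2584 + 1597 = 4181
steps(19) = steps(18) + steps(17) = 4181 + 2584 = 6765
steps(20) = steps(19) + steps(18) = 6765 + 4181 = 10946
steps(21) = steps(20) + steps(19) = 10946 + 6765 = 17711
steps(22) = steps(21) + steps(20) = 17711 + 10946 = 28657
steps(23) = steps(22) + steps(21) = 28657 + 17711 = 46368
steps(24) = steps(23) + steps(22) = 46368 + 28657 = 75025
steps(25) = steps(24) + steps(23) = 75025 + 46368 = 121393
steps(26) = steps(25) + steps(24) = 121393 + 75025 = 196418
steps(27) = steps(26) + steps(25) = 196418 + 121393 = 317811
steps(28) = steps(27) + steps(26) = 317811 + 196418 = 514229
steps(29) = steps(28) + steps(27) = 514229 + 317811 = 832040

832040


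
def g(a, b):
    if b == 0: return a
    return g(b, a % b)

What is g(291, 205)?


g(291, 205) = g(205, 86)
g(205, 86) = g(86, 33)
g(86, 33) = g(33, 20)
g(33, 20) = g(20, 13)
g(20, 13) = g(13, 7)
g(13, 7) = g(7, 6)
g(7, 6) = g(6, 1)
g(6, 1) = g(1, 0)
g(1, 0) = 1  (base case)

1


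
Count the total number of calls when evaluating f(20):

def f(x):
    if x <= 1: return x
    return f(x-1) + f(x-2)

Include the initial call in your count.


Let C(n) = total calls for f(n)
C(0) = 1, C(1) = 1
C(2) = 1 + C(1) + C(0) = 1 + 1 + 1 = 3
C(3) = 1 + C(2) + C(1) = 1 + 3 + 1 = 5
C(4) = 1 + C(3) + C(2) = 1 + 5 + 3 = 9
C(5) = 1 + C(4) + C(3) = 1 + 9 + 5 = 15
C(6) = 1 + C(5) + C(4) = 1 + 15 + 9 = 25
C(7) = 1 + C(6) + C(5) = 1 + 25 + 15 = 41
C(8) = 1 + C(7) + C(6) = 1 + 41 + 25 = 67
C(9) = 1 + C(8) + C(7) = 1 + 67 + 41 = 109
C(10) = 1 + C(9) + C(8) = 1 + 109 + 67 = 177
C(11) = 1 + C(10) + C(9) = 1 + 177 + 109 = 287
C(12) = 1 + C(11) + C(10) = 1 + 287 + 177 = 465
C(13) = 1 + C(12) + C(11) = 1 + 465 + 287 = 753
C(14) = 1 + C(13) + C(12) = 1 + 753 + 465 = 1219
C(15) = 1 + C(14) + C(13) = 1 + 1219 + 753 = 1973
C(16) = 1 + C(15) + C(14) = 1 + 1973 + 1219 = 3193
C(17) = 1 + C(16) + C(15) = 1 + 3193 + 1973 = 5167
C(18) = 1 + C(17) + C(16) = 1 + 5167 + 3193 = 8361
C(19) = 1 + C(18) + C(17) = 1 + 8361 + 5167 = 13529
C(20) = 1 + C(19) + C(18) = 1 + 13529 + 8361 = 21891

21891


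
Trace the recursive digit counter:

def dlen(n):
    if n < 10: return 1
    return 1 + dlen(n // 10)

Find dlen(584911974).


dlen(584911974) = 1 + dlen(58491197)
dlen(58491197) = 1 + dlen(5849119)
dlen(5849119) = 1 + dlen(584911)
dlen(584911) = 1 + dlen(58491)
dlen(58491) = 1 + dlen(5849)
dlen(5849) = 1 + dlen(584)
dlen(584) = 1 + dlen(58)
dlen(58) = 1 + dlen(5)
dlen(5) = 1  (base case: 5 < 10)
Unwinding: 1 + 1 + 1 + 1 + 1 + 1 + 1 + 1 + 1 = 9

9


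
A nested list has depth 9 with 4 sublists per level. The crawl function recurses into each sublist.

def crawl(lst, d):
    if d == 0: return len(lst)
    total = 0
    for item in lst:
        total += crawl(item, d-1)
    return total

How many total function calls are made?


At depth 0 (root): 1 call
At depth 1: each of 1 parents calls crawl on 4 children = 4 calls
At depth 2: each of 4 parents calls crawl on 4 children = 16 calls
At depth 3: each of 16 parents calls crawl on 4 children = 64 calls
At depth 4: each of 64 parents calls crawl on 4 children = 256 calls
At depth 5: each of 256 parents calls crawl on 4 children = 1024 calls
At depth 6: each of 1024 parents calls crawl on 4 children = 4096 calls
At depth 7: each of 4096 parents calls crawl on 4 children = 16384 calls
At depth 8: each of 16384 parents calls crawl on 4 children = 65536 calls
At depth 9: each of 65536 parents calls crawl on 4 children = 262144 calls
Total: 1 + 4 + 16 + 64 + 256 + 1024 + 4096 + 16384 + 65536 + 262144 = 349525

349525


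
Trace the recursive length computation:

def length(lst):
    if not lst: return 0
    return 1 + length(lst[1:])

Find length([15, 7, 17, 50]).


length([15, 7, 17, 50]) = 1 + length([7, 17, 50])
length([7, 17, 50]) = 1 + length([17, 50])
length([17, 50]) = 1 + length([50])
length([50]) = 1 + length([])
length([]) = 0  (base case)
Unwinding: 1 + 1 + 1 + 1 + 0 = 4

4


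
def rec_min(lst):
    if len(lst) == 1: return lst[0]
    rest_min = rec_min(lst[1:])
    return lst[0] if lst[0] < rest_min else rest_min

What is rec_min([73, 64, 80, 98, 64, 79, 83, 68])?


rec_min([73, 64, 80, 98, 64, 79, 83, 68]): compare 73 with rec_min([64, 80, 98, 64, 79, 83, 68])
rec_min([64, 80, 98, 64, 79, 83, 68]): compare 64 with rec_min([80, 98, 64, 79, 83, 68])
rec_min([80, 98, 64, 79, 83, 68]): compare 80 with rec_min([98, 64, 79, 83, 68])
rec_min([98, 64, 79, 83, 68]): compare 98 with rec_min([64, 79, 83, 68])
rec_min([64, 79, 83, 68]): compare 64 with rec_min([79, 83, 68])
rec_min([79, 83, 68]): compare 79 with rec_min([83, 68])
rec_min([83, 68]): compare 83 with rec_min([68])
rec_min([68]) = 68  (base case)
Compare 83 with 68 -> 68
Compare 79 with 68 -> 68
Compare 64 with 68 -> 64
Compare 98 with 64 -> 64
Compare 80 with 64 -> 64
Compare 64 with 64 -> 64
Compare 73 with 64 -> 64

64


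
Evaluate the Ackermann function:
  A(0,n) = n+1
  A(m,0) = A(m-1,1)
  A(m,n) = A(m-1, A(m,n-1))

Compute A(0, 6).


A(0, 6) = 7
Result: A(0, 6) = 7

7


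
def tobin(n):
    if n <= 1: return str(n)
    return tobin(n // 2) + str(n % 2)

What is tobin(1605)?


tobin(1605) = tobin(802) + '1'
tobin(802) = tobin(401) + '0'
tobin(401) = tobin(200) + '1'
tobin(200) = tobin(100) + '0'
tobin(100) = tobin(50) + '0'
tobin(50) = tobin(25) + '0'
tobin(25) = tobin(12) + '1'
tobin(12) = tobin(6) + '0'
tobin(6) = tobin(3) + '0'
tobin(3) = tobin(1) + '1'
tobin(1) = '1'  (base case)
Concatenating: '1' + '1' + '0' + '0' + '1' + '0' + '0' + '0' + '1' + '0' + '1' = '11001000101'

11001000101


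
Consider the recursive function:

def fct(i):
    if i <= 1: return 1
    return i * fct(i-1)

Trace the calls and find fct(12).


fct(12)
= 12 * fct(11)
= 12 * 11 * fct(10)
= 12 * 11 * 10 * fct(9)
= 12 * 11 * 10 * 9 * fct(8)
= 12 * 11 * 10 * 9 * 8 * fct(7)
= 12 * 11 * 10 * 9 * 8 * 7 * fct(6)
= 12 * 11 * 10 * 9 * 8 * 7 * 6 * fct(5)
= 12 * 11 * 10 * 9 * 8 * 7 * 6 * 5 * fct(4)
= 12 * 11 * 10 * 9 * 8 * 7 * 6 * 5 * 4 * fct(3)
= 12 * 11 * 10 * 9 * 8 * 7 * 6 * 5 * 4 * 3 * fct(2)
= 12 * 11 * 10 * 9 * 8 * 7 * 6 * 5 * 4 * 3 * 2 * fct(1)
= 12 * 11 * 10 * 9 * 8 * 7 * 6 * 5 * 4 * 3 * 2 * 1
= 479001600

479001600


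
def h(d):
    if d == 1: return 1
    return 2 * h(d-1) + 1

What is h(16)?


h(16) = 2 * h(15) + 1
h(15) = 2 * h(14) + 1
h(14) = 2 * h(13) + 1
h(13) = 2 * h(12) + 1
h(12) = 2 * h(11) + 1
h(11) = 2 * h(10) + 1
h(10) = 2 * h(9) + 1
h(9) = 2 * h(8) + 1
h(8) = 2 * h(7) + 1
h(7) = 2 * h(6) + 1
h(6) = 2 * h(5) + 1
h(5) = 2 * h(4) + 1
h(4) = 2 * h(3) + 1
h(3) = 2 * h(2) + 1
h(2) = 2 * h(1) + 1
h(1) = 1  (base case)
h(2) = 2 * 1 + 1 = 3
h(3) = 2 * 3 + 1 = 7
h(4) = 2 * 7 + 1 = 15
h(5) = 2 * 15 + 1 = 31
h(6) = 2 * 31 + 1 = 63
h(7) = 2 * 63 + 1 = 127
h(8) = 2 * 127 + 1 = 255
h(9) = 2 * 255 + 1 = 511
h(10) = 2 * 511 + 1 = 1023
h(11) = 2 * 1023 + 1 = 2047
h(12) = 2 * 2047 + 1 = 4095
h(13) = 2 * 4095 + 1 = 8191
h(14) = 2 * 8191 + 1 = 16383
h(15) = 2 * 16383 + 1 = 32767
h(16) = 2 * 32767 + 1 = 65535

65535


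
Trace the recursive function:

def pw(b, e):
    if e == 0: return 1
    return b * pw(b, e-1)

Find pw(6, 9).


pw(6, 9)
= 6 * pw(6, 8)
= 6 * 6 * pw(6, 7)
= 6 * 6 * 6 * pw(6, 6)
= 6 * 6 * 6 * 6 * pw(6, 5)
= 6 * 6 * 6 * 6 * 6 * pw(6, 4)
= 6 * 6 * 6 * 6 * 6 * 6 * pw(6, 3)
= 6 * 6 * 6 * 6 * 6 * 6 * 6 * pw(6, 2)
= 6 * 6 * 6 * 6 * 6 * 6 * 6 * 6 * pw(6, 1)
= 6 * 6 * 6 * 6 * 6 * 6 * 6 * 6 * 6 * pw(6, 0)
= 6 * 6 * 6 * 6 * 6 * 6 * 6 * 6 * 6 * 1
= 10077696

10077696


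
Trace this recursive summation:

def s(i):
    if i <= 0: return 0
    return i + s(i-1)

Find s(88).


s(88)
= 88 + 87 + 86 + 85 + 84 + 83 + 82 + 81 + 80 + 79 + 78 + 77 + 76 + 75 + 74 + 73 + 72 + 71 + 70 + 69 + 68 + 67 + 66 + 65 + 64 + 63 + 62 + 61 + 60 + 59 + 58 + 57 + 56 + 55 + 54 + 53 + 52 + 51 + 50 + 49 + 48 + 47 + 46 + 45 + 44 + 43 + 42 + 41 + 40 + 39 + 38 + 37 + 36 + 35 + 34 + 33 + 32 + 31 + 30 + 29 + 28 + 27 + 26 + 25 + 24 + 23 + 22 + 21 + 20 + 19 + 18 + 17 + 16 + 15 + 14 + 13 + 12 + 11 + 10 + 9 + 8 + 7 + 6 + 5 + 4 + 3 + 2 + 1 + s(0)
= 88 + 87 + 86 + 85 + 84 + 83 + 82 + 81 + 80 + 79 + 78 + 77 + 76 + 75 + 74 + 73 + 72 + 71 + 70 + 69 + 68 + 67 + 66 + 65 + 64 + 63 + 62 + 61 + 60 + 59 + 58 + 57 + 56 + 55 + 54 + 53 + 52 + 51 + 50 + 49 + 48 + 47 + 46 + 45 + 44 + 43 + 42 + 41 + 40 + 39 + 38 + 37 + 36 + 35 + 34 + 33 + 32 + 31 + 30 + 29 + 28 + 27 + 26 + 25 + 24 + 23 + 22 + 21 + 20 + 19 + 18 + 17 + 16 + 15 + 14 + 13 + 12 + 11 + 10 + 9 + 8 + 7 + 6 + 5 + 4 + 3 + 2 + 1 + 0
= 3916

3916


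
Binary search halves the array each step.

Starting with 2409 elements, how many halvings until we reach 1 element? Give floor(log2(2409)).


2409 / 2 = 1204
1204 / 2 = 602
602 / 2 = 301
301 / 2 = 150
150 / 2 = 75
75 / 2 = 37
37 / 2 = 18
18 / 2 = 9
9 / 2 = 4
4 / 2 = 2
2 / 2 = 1
Reached 1 after 11 halvings

11


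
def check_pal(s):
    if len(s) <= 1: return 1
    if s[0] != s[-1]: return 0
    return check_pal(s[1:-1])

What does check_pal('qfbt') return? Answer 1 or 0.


check_pal('qfbt'): s[0]='q' != s[-1]='t' -> return 0
Result: 0 (not a palindrome)

0


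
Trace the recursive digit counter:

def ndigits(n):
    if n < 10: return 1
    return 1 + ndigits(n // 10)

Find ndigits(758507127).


ndigits(758507127) = 1 + ndigits(75850712)
ndigits(75850712) = 1 + ndigits(7585071)
ndigits(7585071) = 1 + ndigits(758507)
ndigits(758507) = 1 + ndigits(75850)
ndigits(75850) = 1 + ndigits(7585)
ndigits(7585) = 1 + ndigits(758)
ndigits(758) = 1 + ndigits(75)
ndigits(75) = 1 + ndigits(7)
ndigits(7) = 1  (base case: 7 < 10)
Unwinding: 1 + 1 + 1 + 1 + 1 + 1 + 1 + 1 + 1 = 9

9


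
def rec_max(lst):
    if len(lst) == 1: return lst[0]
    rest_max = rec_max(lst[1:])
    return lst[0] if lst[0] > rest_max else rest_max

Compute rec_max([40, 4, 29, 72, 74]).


rec_max([40, 4, 29, 72, 74]): compare 40 with rec_max([4, 29, 72, 74])
rec_max([4, 29, 72, 74]): compare 4 with rec_max([29, 72, 74])
rec_max([29, 72, 74]): compare 29 with rec_max([72, 74])
rec_max([72, 74]): compare 72 with rec_max([74])
rec_max([74]) = 74  (base case)
Compare 72 with 74 -> 74
Compare 29 with 74 -> 74
Compare 4 with 74 -> 74
Compare 40 with 74 -> 74

74


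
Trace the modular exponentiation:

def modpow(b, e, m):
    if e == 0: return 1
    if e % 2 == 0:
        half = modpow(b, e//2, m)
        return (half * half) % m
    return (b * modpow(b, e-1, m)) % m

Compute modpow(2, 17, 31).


modpow(2, 17, 31): e is odd, compute modpow(2, 16, 31)
  modpow(2, 16, 31): e is even, compute modpow(2, 8, 31)
    modpow(2, 8, 31): e is even, compute modpow(2, 4, 31)
      modpow(2, 4, 31): e is even, compute modpow(2, 2, 31)
        modpow(2, 2, 31): e is even, compute modpow(2, 1, 31)
          modpow(2, 1, 31): e is odd, compute modpow(2, 0, 31)
          modpow(2, 0, 31) = 1
          (2 * 1) % 31 = 2
        half=2, (2*2) % 31 = 4
      half=4, (4*4) % 31 = 16
    half=16, (16*16) % 31 = 8
  half=8, (8*8) % 31 = 2
(2 * 2) % 31 = 4

4


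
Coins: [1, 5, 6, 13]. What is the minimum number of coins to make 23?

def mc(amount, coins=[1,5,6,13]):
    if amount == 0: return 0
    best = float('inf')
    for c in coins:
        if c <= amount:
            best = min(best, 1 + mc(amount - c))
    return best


Building up with DP:
mc(0) = 0
mc(1) = min(1+mc(0)=1+0=1) = 1
mc(2) = min(1+mc(1)=1+1=2) = 2
mc(3) = min(1+mc(2)=1+2=3) = 3
mc(4) = min(1+mc(3)=1+3=4) = 4
mc(5) = min(1+mc(4)=1+4=5, 1+mc(0)=1+0=1) = 1
mc(6) = min(1+mc(5)=1+1=2, 1+mc(1)=1+1=2, 1+mc(0)=1+0=1) = 1
mc(7) = min(1+mc(6)=1+1=2, 1+mc(2)=1+2=3, 1+mc(1)=1+1=2) = 2
mc(8) = min(1+mc(7)=1+2=3, 1+mc(3)=1+3=4, 1+mc(2)=1+2=3) = 3
mc(9) = min(1+mc(8)=1+3=4, 1+mc(4)=1+4=5, 1+mc(3)=1+3=4) = 4
mc(10) = min(1+mc(9)=1+4=5, 1+mc(5)=1+1=2, 1+mc(4)=1+4=5) = 2
mc(11) = min(1+mc(10)=1+2=3, 1+mc(6)=1+1=2, 1+mc(5)=1+1=2) = 2
mc(12) = min(1+mc(11)=1+2=3, 1+mc(7)=1+2=3, 1+mc(6)=1+1=2) = 2
mc(13) = min(1+mc(12)=1+2=3, 1+mc(8)=1+3=4, 1+mc(7)=1+2=3, 1+mc(0)=1+0=1) = 1
mc(14) = min(1+mc(13)=1+1=2, 1+mc(9)=1+4=5, 1+mc(8)=1+3=4, 1+mc(1)=1+1=2) = 2
mc(15) = min(1+mc(14)=1+2=3, 1+mc(10)=1+2=3, 1+mc(9)=1+4=5, 1+mc(2)=1+2=3) = 3
mc(16) = min(1+mc(15)=1+3=4, 1+mc(11)=1+2=3, 1+mc(10)=1+2=3, 1+mc(3)=1+3=4) = 3
mc(17) = min(1+mc(16)=1+3=4, 1+mc(12)=1+2=3, 1+mc(11)=1+2=3, 1+mc(4)=1+4=5) = 3
mc(18) = min(1+mc(17)=1+3=4, 1+mc(13)=1+1=2, 1+mc(12)=1+2=3, 1+mc(5)=1+1=2) = 2
mc(19) = min(1+mc(18)=1+2=3, 1+mc(14)=1+2=3, 1+mc(13)=1+1=2, 1+mc(6)=1+1=2) = 2
mc(20) = min(1+mc(19)=1+2=3, 1+mc(15)=1+3=4, 1+mc(14)=1+2=3, 1+mc(7)=1+2=3) = 3
mc(21) = min(1+mc(20)=1+3=4, 1+mc(16)=1+3=4, 1+mc(15)=1+3=4, 1+mc(8)=1+3=4) = 4
mc(22) = min(1+mc(21)=1+4=5, 1+mc(17)=1+3=4, 1+mc(16)=1+3=4, 1+mc(9)=1+4=5) = 4
mc(23) = min(1+mc(22)=1+4=5, 1+mc(18)=1+2=3, 1+mc(17)=1+3=4, 1+mc(10)=1+2=3) = 3

3


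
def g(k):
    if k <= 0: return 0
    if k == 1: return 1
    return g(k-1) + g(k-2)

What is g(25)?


Computing g(25) bottom-up:
g(0) = 0
g(1) = 1
g(2) = g(1) + g(0) = 1 + 0 = 1
g(3) = g(2) + g(1) = 1 + 1 = 2
g(4) = g(3) + g(2) = 2 + 1 = 3
g(5) = g(4) + g(3) = 3 + 2 = 5
g(6) = g(5) + g(4) = 5 + 3 = 8
g(7) = g(6) + g(5) = 8 + 5 = 13
g(8) = g(7) + g(6) = 13 + 8 = 21
g(9) = g(8) + g(7) = 21 + 13 = 34
g(10) = g(9) + g(8) = 34 + 21 = 55
g(11) = g(10) + g(9) = 55 + 34 = 89
g(12) = g(11) + g(10) = 89 + 55 = 144
g(13) = g(12) + g(11) = 144 + 89 = 233
g(14) = g(13) + g(12) = 233 + 144 = 377
g(15) = g(14) + g(13) = 377 + 233 = 610
g(16) = g(15) + g(14) = 610 + 377 = 987
g(17) = g(16) + g(15) = 987 + 610 = 1597
g(18) = g(17) + g(16) = 1597 + 987 = 2584
g(19) = g(18) + g(17) = 2584 + 1597 = 4181
g(20) = g(19) + g(18) = 4181 + 2584 = 6765
g(21) = g(20) + g(19) = 6765 + 4181 = 10946
g(22) = g(21) + g(20) = 10946 + 6765 = 17711
g(23) = g(22) + g(21) = 17711 + 10946 = 28657
g(24) = g(23) + g(22) = 28657 + 17711 = 46368
g(25) = g(24) + g(23) = 46368 + 28657 = 75025

75025


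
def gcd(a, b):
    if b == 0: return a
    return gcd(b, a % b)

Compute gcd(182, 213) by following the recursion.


gcd(182, 213) = gcd(213, 182)
gcd(213, 182) = gcd(182, 31)
gcd(182, 31) = gcd(31, 27)
gcd(31, 27) = gcd(27, 4)
gcd(27, 4) = gcd(4, 3)
gcd(4, 3) = gcd(3, 1)
gcd(3, 1) = gcd(1, 0)
gcd(1, 0) = 1  (base case)

1


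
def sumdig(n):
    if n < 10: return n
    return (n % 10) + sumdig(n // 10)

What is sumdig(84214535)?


sumdig(84214535) = 5 + sumdig(8421453)
sumdig(8421453) = 3 + sumdig(842145)
sumdig(842145) = 5 + sumdig(84214)
sumdig(84214) = 4 + sumdig(8421)
sumdig(8421) = 1 + sumdig(842)
sumdig(842) = 2 + sumdig(84)
sumdig(84) = 4 + sumdig(8)
sumdig(8) = 8  (base case)
Total: 5 + 3 + 5 + 4 + 1 + 2 + 4 + 8 = 32

32


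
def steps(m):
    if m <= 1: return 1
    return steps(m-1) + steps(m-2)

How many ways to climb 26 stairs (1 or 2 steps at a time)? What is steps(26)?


Building up from base cases:
steps(0) = 1
steps(1) = 1
steps(2) = steps(1) + steps(0) = 1 + 1 = 2
steps(3) = steps(2) + steps(1) = 2 + 1 = 3
steps(4) = steps(3) + steps(2) = 3 + 2 = 5
steps(5) = steps(4) + steps(3) = 5 + 3 = 8
steps(6) = steps(5) + steps(4) = 8 + 5 = 13
steps(7) = steps(6) + steps(5) = 13 + 8 = 21
steps(8) = steps(7) + steps(6) = 21 + 13 = 34
steps(9) = steps(8) + steps(7) = 34 + 21 = 55
steps(10) = steps(9) + steps(8) = 55 + 34 = 89
steps(11) = steps(10) + steps(9) = 89 + 55 = 144
steps(12) = steps(11) + steps(10) = 144 + 89 = 233
steps(13) = steps(12) + steps(11) = 233 + 144 = 377
steps(14) = steps(13) + steps(12) = 377 + 233 = 610
steps(15) = steps(14) + steps(13) = 610 + 377 = 987
steps(16) = steps(15) + steps(14) = 987 + 610 = 1597
steps(17) = steps(16) + steps(15) = 1597 + 987 = 2584
steps(18) = steps(17) + steps(16) = 2584 + 1597 = 4181
steps(19) = steps(18) + steps(17) = 4181 + 2584 = 6765
steps(20) = steps(19) + steps(18) = 6765 + 4181 = 10946
steps(21) = steps(20) + steps(19) = 10946 + 6765 = 17711
steps(22) = steps(21) + steps(20) = 17711 + 10946 = 28657
steps(23) = steps(22) + steps(21) = 28657 + 17711 = 46368
steps(24) = steps(23) + steps(22) = 46368 + 28657 = 75025
steps(25) = steps(24) + steps(23) = 75025 + 46368 = 121393
steps(26) = steps(25) + steps(24) = 121393 + 75025 = 196418

196418


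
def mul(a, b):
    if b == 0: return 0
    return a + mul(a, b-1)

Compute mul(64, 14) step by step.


mul(64, 14) = 64 + mul(64, 13)
mul(64, 13) = 64 + mul(64, 12)
mul(64, 12) = 64 + mul(64, 11)
mul(64, 11) = 64 + mul(64, 10)
mul(64, 10) = 64 + mul(64, 9)
mul(64, 9) = 64 + mul(64, 8)
mul(64, 8) = 64 + mul(64, 7)
mul(64, 7) = 64 + mul(64, 6)
mul(64, 6) = 64 + mul(64, 5)
mul(64, 5) = 64 + mul(64, 4)
mul(64, 4) = 64 + mul(64, 3)
mul(64, 3) = 64 + mul(64, 2)
mul(64, 2) = 64 + mul(64, 1)
mul(64, 1) = 64 + mul(64, 0)
mul(64, 0) = 0  (base case)
Total: 64 + 64 + 64 + 64 + 64 + 64 + 64 + 64 + 64 + 64 + 64 + 64 + 64 + 64 + 0 = 896

896


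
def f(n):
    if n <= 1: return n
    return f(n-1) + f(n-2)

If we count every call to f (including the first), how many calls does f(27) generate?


Let C(n) = total calls for f(n)
C(0) = 1, C(1) = 1
C(2) = 1 + C(1) + C(0) = 1 + 1 + 1 = 3
C(3) = 1 + C(2) + C(1) = 1 + 3 + 1 = 5
C(4) = 1 + C(3) + C(2) = 1 + 5 + 3 = 9
C(5) = 1 + C(4) + C(3) = 1 + 9 + 5 = 15
C(6) = 1 + C(5) + C(4) = 1 + 15 + 9 = 25
C(7) = 1 + C(6) + C(5) = 1 + 25 + 15 = 41
C(8) = 1 + C(7) + C(6) = 1 + 41 + 25 = 67
C(9) = 1 + C(8) + C(7) = 1 + 67 + 41 = 109
C(10) = 1 + C(9) + C(8) = 1 + 109 + 67 = 177
C(11) = 1 + C(10) + C(9) = 1 + 177 + 109 = 287
C(12) = 1 + C(11) + C(10) = 1 + 287 + 177 = 465
C(13) = 1 + C(12) + C(11) = 1 + 465 + 287 = 753
C(14) = 1 + C(13) + C(12) = 1 + 753 + 465 = 1219
C(15) = 1 + C(14) + C(13) = 1 + 1219 + 753 = 1973
C(16) = 1 + C(15) + C(14) = 1 + 1973 + 1219 = 3193
C(17) = 1 + C(16) + C(15) = 1 + 3193 + 1973 = 5167
C(18) = 1 + C(17) + C(16) = 1 + 5167 + 3193 = 8361
C(19) = 1 + C(18) + C(17) = 1 + 8361 + 5167 = 13529
C(20) = 1 + C(19) + C(18) = 1 + 13529 + 8361 = 21891
C(21) = 1 + C(20) + C(19) = 1 + 21891 + 13529 = 35421
C(22) = 1 + C(21) + C(20) = 1 + 35421 + 21891 = 57313
C(23) = 1 + C(22) + C(21) = 1 + 57313 + 35421 = 92735
C(24) = 1 + C(23) + C(22) = 1 + 92735 + 57313 = 150049
C(25) = 1 + C(24) + C(23) = 1 + 150049 + 92735 = 242785
C(26) = 1 + C(25) + C(24) = 1 + 242785 + 150049 = 392835
C(27) = 1 + C(26) + C(25) = 1 + 392835 + 242785 = 635621

635621


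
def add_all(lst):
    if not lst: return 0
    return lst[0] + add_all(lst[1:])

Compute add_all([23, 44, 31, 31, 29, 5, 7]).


add_all([23, 44, 31, 31, 29, 5, 7]) = 23 + add_all([44, 31, 31, 29, 5, 7])
add_all([44, 31, 31, 29, 5, 7]) = 44 + add_all([31, 31, 29, 5, 7])
add_all([31, 31, 29, 5, 7]) = 31 + add_all([31, 29, 5, 7])
add_all([31, 29, 5, 7]) = 31 + add_all([29, 5, 7])
add_all([29, 5, 7]) = 29 + add_all([5, 7])
add_all([5, 7]) = 5 + add_all([7])
add_all([7]) = 7 + add_all([])
add_all([]) = 0  (base case)
Total: 23 + 44 + 31 + 31 + 29 + 5 + 7 + 0 = 170

170


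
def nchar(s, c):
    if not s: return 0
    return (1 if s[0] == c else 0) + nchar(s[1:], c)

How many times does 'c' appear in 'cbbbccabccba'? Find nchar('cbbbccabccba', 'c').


s[0]='c' == 'c' -> 1
s[0]='b' != 'c' -> 0
s[0]='b' != 'c' -> 0
s[0]='b' != 'c' -> 0
s[0]='c' == 'c' -> 1
s[0]='c' == 'c' -> 1
s[0]='a' != 'c' -> 0
s[0]='b' != 'c' -> 0
s[0]='c' == 'c' -> 1
s[0]='c' == 'c' -> 1
s[0]='b' != 'c' -> 0
s[0]='a' != 'c' -> 0
Sum: 1 + 0 + 0 + 0 + 1 + 1 + 0 + 0 + 1 + 1 + 0 + 0 = 5

5


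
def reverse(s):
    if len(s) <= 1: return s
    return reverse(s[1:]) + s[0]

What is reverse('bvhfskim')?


reverse('bvhfskim') = reverse('vhfskim') + 'b'
reverse('vhfskim') = reverse('hfskim') + 'v'
reverse('hfskim') = reverse('fskim') + 'h'
reverse('fskim') = reverse('skim') + 'f'
reverse('skim') = reverse('kim') + 's'
reverse('kim') = reverse('im') + 'k'
reverse('im') = reverse('m') + 'i'
reverse('m') = 'm'  (base case)
Concatenating: 'm' + 'i' + 'k' + 's' + 'f' + 'h' + 'v' + 'b' = 'miksfhvb'

miksfhvb


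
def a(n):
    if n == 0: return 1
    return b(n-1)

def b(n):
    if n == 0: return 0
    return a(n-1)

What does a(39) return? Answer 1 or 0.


a(39) = b(38)
b(38) = a(37)
a(37) = b(36)
b(36) = a(35)
a(35) = b(34)
b(34) = a(33)
a(33) = b(32)
b(32) = a(31)
a(31) = b(30)
b(30) = a(29)
a(29) = b(28)
b(28) = a(27)
a(27) = b(26)
b(26) = a(25)
a(25) = b(24)
b(24) = a(23)
a(23) = b(22)
b(22) = a(21)
a(21) = b(20)
b(20) = a(19)
a(19) = b(18)
b(18) = a(17)
a(17) = b(16)
b(16) = a(15)
a(15) = b(14)
b(14) = a(13)
a(13) = b(12)
b(12) = a(11)
a(11) = b(10)
b(10) = a(9)
a(9) = b(8)
b(8) = a(7)
a(7) = b(6)
b(6) = a(5)
a(5) = b(4)
b(4) = a(3)
a(3) = b(2)
b(2) = a(1)
a(1) = b(0)
b(0) = 0  (base case)
Result: 0

0


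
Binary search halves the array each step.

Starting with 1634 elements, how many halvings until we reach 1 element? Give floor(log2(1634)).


1634 / 2 = 817
817 / 2 = 408
408 / 2 = 204
204 / 2 = 102
102 / 2 = 51
51 / 2 = 25
25 / 2 = 12
12 / 2 = 6
6 / 2 = 3
3 / 2 = 1
Reached 1 after 10 halvings

10


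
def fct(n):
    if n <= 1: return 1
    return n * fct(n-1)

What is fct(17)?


fct(17)
= 17 * fct(16)
= 17 * 16 * fct(15)
= 17 * 16 * 15 * fct(14)
= 17 * 16 * 15 * 14 * fct(13)
= 17 * 16 * 15 * 14 * 13 * fct(12)
= 17 * 16 * 15 * 14 * 13 * 12 * fct(11)
= 17 * 16 * 15 * 14 * 13 * 12 * 11 * fct(10)
= 17 * 16 * 15 * 14 * 13 * 12 * 11 * 10 * fct(9)
= 17 * 16 * 15 * 14 * 13 * 12 * 11 * 10 * 9 * fct(8)
= 17 * 16 * 15 * 14 * 13 * 12 * 11 * 10 * 9 * 8 * fct(7)
= 17 * 16 * 15 * 14 * 13 * 12 * 11 * 10 * 9 * 8 * 7 * fct(6)
= 17 * 16 * 15 * 14 * 13 * 12 * 11 * 10 * 9 * 8 * 7 * 6 * fct(5)
= 17 * 16 * 15 * 14 * 13 * 12 * 11 * 10 * 9 * 8 * 7 * 6 * 5 * fct(4)
= 17 * 16 * 15 * 14 * 13 * 12 * 11 * 10 * 9 * 8 * 7 * 6 * 5 * 4 * fct(3)
= 17 * 16 * 15 * 14 * 13 * 12 * 11 * 10 * 9 * 8 * 7 * 6 * 5 * 4 * 3 * fct(2)
= 17 * 16 * 15 * 14 * 13 * 12 * 11 * 10 * 9 * 8 * 7 * 6 * 5 * 4 * 3 * 2 * fct(1)
= 17 * 16 * 15 * 14 * 13 * 12 * 11 * 10 * 9 * 8 * 7 * 6 * 5 * 4 * 3 * 2 * 1
= 355687428096000

355687428096000


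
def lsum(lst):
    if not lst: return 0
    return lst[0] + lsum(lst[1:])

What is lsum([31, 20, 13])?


lsum([31, 20, 13]) = 31 + lsum([20, 13])
lsum([20, 13]) = 20 + lsum([13])
lsum([13]) = 13 + lsum([])
lsum([]) = 0  (base case)
Total: 31 + 20 + 13 + 0 = 64

64


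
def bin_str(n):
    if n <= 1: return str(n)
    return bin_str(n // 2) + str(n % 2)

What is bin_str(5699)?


bin_str(5699) = bin_str(2849) + '1'
bin_str(2849) = bin_str(1424) + '1'
bin_str(1424) = bin_str(712) + '0'
bin_str(712) = bin_str(356) + '0'
bin_str(356) = bin_str(178) + '0'
bin_str(178) = bin_str(89) + '0'
bin_str(89) = bin_str(44) + '1'
bin_str(44) = bin_str(22) + '0'
bin_str(22) = bin_str(11) + '0'
bin_str(11) = bin_str(5) + '1'
bin_str(5) = bin_str(2) + '1'
bin_str(2) = bin_str(1) + '0'
bin_str(1) = '1'  (base case)
Concatenating: '1' + '0' + '1' + '1' + '0' + '0' + '1' + '0' + '0' + '0' + '0' + '1' + '1' = '1011001000011'

1011001000011


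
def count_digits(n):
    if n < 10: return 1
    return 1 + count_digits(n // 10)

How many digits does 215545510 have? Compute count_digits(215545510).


count_digits(215545510) = 1 + count_digits(21554551)
count_digits(21554551) = 1 + count_digits(2155455)
count_digits(2155455) = 1 + count_digits(215545)
count_digits(215545) = 1 + count_digits(21554)
count_digits(21554) = 1 + count_digits(2155)
count_digits(2155) = 1 + count_digits(215)
count_digits(215) = 1 + count_digits(21)
count_digits(21) = 1 + count_digits(2)
count_digits(2) = 1  (base case: 2 < 10)
Unwinding: 1 + 1 + 1 + 1 + 1 + 1 + 1 + 1 + 1 = 9

9


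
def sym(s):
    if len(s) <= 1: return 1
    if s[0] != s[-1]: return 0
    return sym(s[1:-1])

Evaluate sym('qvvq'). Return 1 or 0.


sym('qvvq'): s[0]='q' == s[-1]='q' -> check sym('vv')
sym('vv'): s[0]='v' == s[-1]='v' -> check sym('')
sym(''): len <= 1 -> return 1  (base case)
Result: 1 (palindrome)

1


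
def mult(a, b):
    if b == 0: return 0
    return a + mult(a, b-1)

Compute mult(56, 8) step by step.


mult(56, 8) = 56 + mult(56, 7)
mult(56, 7) = 56 + mult(56, 6)
mult(56, 6) = 56 + mult(56, 5)
mult(56, 5) = 56 + mult(56, 4)
mult(56, 4) = 56 + mult(56, 3)
mult(56, 3) = 56 + mult(56, 2)
mult(56, 2) = 56 + mult(56, 1)
mult(56, 1) = 56 + mult(56, 0)
mult(56, 0) = 0  (base case)
Total: 56 + 56 + 56 + 56 + 56 + 56 + 56 + 56 + 0 = 448

448


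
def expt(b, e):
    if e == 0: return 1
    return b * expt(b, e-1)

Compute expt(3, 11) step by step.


expt(3, 11)
= 3 * expt(3, 10)
= 3 * 3 * expt(3, 9)
= 3 * 3 * 3 * expt(3, 8)
= 3 * 3 * 3 * 3 * expt(3, 7)
= 3 * 3 * 3 * 3 * 3 * expt(3, 6)
= 3 * 3 * 3 * 3 * 3 * 3 * expt(3, 5)
= 3 * 3 * 3 * 3 * 3 * 3 * 3 * expt(3, 4)
= 3 * 3 * 3 * 3 * 3 * 3 * 3 * 3 * expt(3, 3)
= 3 * 3 * 3 * 3 * 3 * 3 * 3 * 3 * 3 * expt(3, 2)
= 3 * 3 * 3 * 3 * 3 * 3 * 3 * 3 * 3 * 3 * expt(3, 1)
= 3 * 3 * 3 * 3 * 3 * 3 * 3 * 3 * 3 * 3 * 3 * expt(3, 0)
= 3 * 3 * 3 * 3 * 3 * 3 * 3 * 3 * 3 * 3 * 3 * 1
= 177147

177147


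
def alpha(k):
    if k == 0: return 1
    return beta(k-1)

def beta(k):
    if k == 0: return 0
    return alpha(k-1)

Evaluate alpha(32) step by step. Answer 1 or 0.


alpha(32) = beta(31)
beta(31) = alpha(30)
alpha(30) = beta(29)
beta(29) = alpha(28)
alpha(28) = beta(27)
beta(27) = alpha(26)
alpha(26) = beta(25)
beta(25) = alpha(24)
alpha(24) = beta(23)
beta(23) = alpha(22)
alpha(22) = beta(21)
beta(21) = alpha(20)
alpha(20) = beta(19)
beta(19) = alpha(18)
alpha(18) = beta(17)
beta(17) = alpha(16)
alpha(16) = beta(15)
beta(15) = alpha(14)
alpha(14) = beta(13)
beta(13) = alpha(12)
alpha(12) = beta(11)
beta(11) = alpha(10)
alpha(10) = beta(9)
beta(9) = alpha(8)
alpha(8) = beta(7)
beta(7) = alpha(6)
alpha(6) = beta(5)
beta(5) = alpha(4)
alpha(4) = beta(3)
beta(3) = alpha(2)
alpha(2) = beta(1)
beta(1) = alpha(0)
alpha(0) = 1  (base case)
Result: 1

1


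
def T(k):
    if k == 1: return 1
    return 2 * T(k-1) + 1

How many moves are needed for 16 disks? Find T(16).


T(16) = 2 * T(15) + 1
T(15) = 2 * T(14) + 1
T(14) = 2 * T(13) + 1
T(13) = 2 * T(12) + 1
T(12) = 2 * T(11) + 1
T(11) = 2 * T(10) + 1
T(10) = 2 * T(9) + 1
T(9) = 2 * T(8) + 1
T(8) = 2 * T(7) + 1
T(7) = 2 * T(6) + 1
T(6) = 2 * T(5) + 1
T(5) = 2 * T(4) + 1
T(4) = 2 * T(3) + 1
T(3) = 2 * T(2) + 1
T(2) = 2 * T(1) + 1
T(1) = 1  (base case)
T(2) = 2 * 1 + 1 = 3
T(3) = 2 * 3 + 1 = 7
T(4) = 2 * 7 + 1 = 15
T(5) = 2 * 15 + 1 = 31
T(6) = 2 * 31 + 1 = 63
T(7) = 2 * 63 + 1 = 127
T(8) = 2 * 127 + 1 = 255
T(9) = 2 * 255 + 1 = 511
T(10) = 2 * 511 + 1 = 1023
T(11) = 2 * 1023 + 1 = 2047
T(12) = 2 * 2047 + 1 = 4095
T(13) = 2 * 4095 + 1 = 8191
T(14) = 2 * 8191 + 1 = 16383
T(15) = 2 * 16383 + 1 = 32767
T(16) = 2 * 32767 + 1 = 65535

65535


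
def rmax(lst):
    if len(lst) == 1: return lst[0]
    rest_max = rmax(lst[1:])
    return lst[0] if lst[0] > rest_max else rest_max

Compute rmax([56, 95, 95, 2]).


rmax([56, 95, 95, 2]): compare 56 with rmax([95, 95, 2])
rmax([95, 95, 2]): compare 95 with rmax([95, 2])
rmax([95, 2]): compare 95 with rmax([2])
rmax([2]) = 2  (base case)
Compare 95 with 2 -> 95
Compare 95 with 95 -> 95
Compare 56 with 95 -> 95

95


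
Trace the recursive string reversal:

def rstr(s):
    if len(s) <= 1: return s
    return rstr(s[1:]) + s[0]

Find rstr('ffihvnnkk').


rstr('ffihvnnkk') = rstr('fihvnnkk') + 'f'
rstr('fihvnnkk') = rstr('ihvnnkk') + 'f'
rstr('ihvnnkk') = rstr('hvnnkk') + 'i'
rstr('hvnnkk') = rstr('vnnkk') + 'h'
rstr('vnnkk') = rstr('nnkk') + 'v'
rstr('nnkk') = rstr('nkk') + 'n'
rstr('nkk') = rstr('kk') + 'n'
rstr('kk') = rstr('k') + 'k'
rstr('k') = 'k'  (base case)
Concatenating: 'k' + 'k' + 'n' + 'n' + 'v' + 'h' + 'i' + 'f' + 'f' = 'kknnvhiff'

kknnvhiff


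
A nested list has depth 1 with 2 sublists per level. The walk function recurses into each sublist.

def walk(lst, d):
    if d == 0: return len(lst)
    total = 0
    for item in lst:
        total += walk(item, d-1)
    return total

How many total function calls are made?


At depth 0 (root): 1 call
At depth 1: each of 1 parents calls walk on 2 children = 2 calls
Total: 1 + 2 = 3

3


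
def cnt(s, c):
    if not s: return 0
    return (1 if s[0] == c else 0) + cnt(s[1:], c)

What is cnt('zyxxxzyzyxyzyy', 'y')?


s[0]='z' != 'y' -> 0
s[0]='y' == 'y' -> 1
s[0]='x' != 'y' -> 0
s[0]='x' != 'y' -> 0
s[0]='x' != 'y' -> 0
s[0]='z' != 'y' -> 0
s[0]='y' == 'y' -> 1
s[0]='z' != 'y' -> 0
s[0]='y' == 'y' -> 1
s[0]='x' != 'y' -> 0
s[0]='y' == 'y' -> 1
s[0]='z' != 'y' -> 0
s[0]='y' == 'y' -> 1
s[0]='y' == 'y' -> 1
Sum: 0 + 1 + 0 + 0 + 0 + 0 + 1 + 0 + 1 + 0 + 1 + 0 + 1 + 1 = 6

6


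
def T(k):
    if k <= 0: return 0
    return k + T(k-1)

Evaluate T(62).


T(62)
= 62 + 61 + 60 + 59 + 58 + 57 + 56 + 55 + 54 + 53 + 52 + 51 + 50 + 49 + 48 + 47 + 46 + 45 + 44 + 43 + 42 + 41 + 40 + 39 + 38 + 37 + 36 + 35 + 34 + 33 + 32 + 31 + 30 + 29 + 28 + 27 + 26 + 25 + 24 + 23 + 22 + 21 + 20 + 19 + 18 + 17 + 16 + 15 + 14 + 13 + 12 + 11 + 10 + 9 + 8 + 7 + 6 + 5 + 4 + 3 + 2 + 1 + T(0)
= 62 + 61 + 60 + 59 + 58 + 57 + 56 + 55 + 54 + 53 + 52 + 51 + 50 + 49 + 48 + 47 + 46 + 45 + 44 + 43 + 42 + 41 + 40 + 39 + 38 + 37 + 36 + 35 + 34 + 33 + 32 + 31 + 30 + 29 + 28 + 27 + 26 + 25 + 24 + 23 + 22 + 21 + 20 + 19 + 18 + 17 + 16 + 15 + 14 + 13 + 12 + 11 + 10 + 9 + 8 + 7 + 6 + 5 + 4 + 3 + 2 + 1 + 0
= 1953

1953


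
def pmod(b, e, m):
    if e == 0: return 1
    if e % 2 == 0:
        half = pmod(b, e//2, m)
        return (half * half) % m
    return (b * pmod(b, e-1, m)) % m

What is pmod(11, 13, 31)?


pmod(11, 13, 31): e is odd, compute pmod(11, 12, 31)
  pmod(11, 12, 31): e is even, compute pmod(11, 6, 31)
    pmod(11, 6, 31): e is even, compute pmod(11, 3, 31)
      pmod(11, 3, 31): e is odd, compute pmod(11, 2, 31)
        pmod(11, 2, 31): e is even, compute pmod(11, 1, 31)
          pmod(11, 1, 31): e is odd, compute pmod(11, 0, 31)
          pmod(11, 0, 31) = 1
          (11 * 1) % 31 = 11
        half=11, (11*11) % 31 = 28
      (11 * 28) % 31 = 29
    half=29, (29*29) % 31 = 4
  half=4, (4*4) % 31 = 16
(11 * 16) % 31 = 21

21


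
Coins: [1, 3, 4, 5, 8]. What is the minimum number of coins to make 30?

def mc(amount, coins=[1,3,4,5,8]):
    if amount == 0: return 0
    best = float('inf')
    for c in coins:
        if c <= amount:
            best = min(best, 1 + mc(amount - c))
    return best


Building up with DP:
mc(0) = 0
mc(1) = min(1+mc(0)=1+0=1) = 1
mc(2) = min(1+mc(1)=1+1=2) = 2
mc(3) = min(1+mc(2)=1+2=3, 1+mc(0)=1+0=1) = 1
mc(4) = min(1+mc(3)=1+1=2, 1+mc(1)=1+1=2, 1+mc(0)=1+0=1) = 1
mc(5) = min(1+mc(4)=1+1=2, 1+mc(2)=1+2=3, 1+mc(1)=1+1=2, 1+mc(0)=1+0=1) = 1
mc(6) = min(1+mc(5)=1+1=2, 1+mc(3)=1+1=2, 1+mc(2)=1+2=3, 1+mc(1)=1+1=2) = 2
mc(7) = min(1+mc(6)=1+2=3, 1+mc(4)=1+1=2, 1+mc(3)=1+1=2, 1+mc(2)=1+2=3) = 2
mc(8) = min(1+mc(7)=1+2=3, 1+mc(5)=1+1=2, 1+mc(4)=1+1=2, 1+mc(3)=1+1=2, 1+mc(0)=1+0=1) = 1
mc(9) = min(1+mc(8)=1+1=2, 1+mc(6)=1+2=3, 1+mc(5)=1+1=2, 1+mc(4)=1+1=2, 1+mc(1)=1+1=2) = 2
mc(10) = min(1+mc(9)=1+2=3, 1+mc(7)=1+2=3, 1+mc(6)=1+2=3, 1+mc(5)=1+1=2, 1+mc(2)=1+2=3) = 2
mc(11) = min(1+mc(10)=1+2=3, 1+mc(8)=1+1=2, 1+mc(7)=1+2=3, 1+mc(6)=1+2=3, 1+mc(3)=1+1=2) = 2
mc(12) = min(1+mc(11)=1+2=3, 1+mc(9)=1+2=3, 1+mc(8)=1+1=2, 1+mc(7)=1+2=3, 1+mc(4)=1+1=2) = 2
mc(13) = min(1+mc(12)=1+2=3, 1+mc(10)=1+2=3, 1+mc(9)=1+2=3, 1+mc(8)=1+1=2, 1+mc(5)=1+1=2) = 2
mc(14) = min(1+mc(13)=1+2=3, 1+mc(11)=1+2=3, 1+mc(10)=1+2=3, 1+mc(9)=1+2=3, 1+mc(6)=1+2=3) = 3
mc(15) = min(1+mc(14)=1+3=4, 1+mc(12)=1+2=3, 1+mc(11)=1+2=3, 1+mc(10)=1+2=3, 1+mc(7)=1+2=3) = 3
mc(16) = min(1+mc(15)=1+3=4, 1+mc(13)=1+2=3, 1+mc(12)=1+2=3, 1+mc(11)=1+2=3, 1+mc(8)=1+1=2) = 2
mc(17) = min(1+mc(16)=1+2=3, 1+mc(14)=1+3=4, 1+mc(13)=1+2=3, 1+mc(12)=1+2=3, 1+mc(9)=1+2=3) = 3
mc(18) = min(1+mc(17)=1+3=4, 1+mc(15)=1+3=4, 1+mc(14)=1+3=4, 1+mc(13)=1+2=3, 1+mc(10)=1+2=3) = 3
mc(19) = min(1+mc(18)=1+3=4, 1+mc(16)=1+2=3, 1+mc(15)=1+3=4, 1+mc(14)=1+3=4, 1+mc(11)=1+2=3) = 3
mc(20) = min(1+mc(19)=1+3=4, 1+mc(17)=1+3=4, 1+mc(16)=1+2=3, 1+mc(15)=1+3=4, 1+mc(12)=1+2=3) = 3
mc(21) = min(1+mc(20)=1+3=4, 1+mc(18)=1+3=4, 1+mc(17)=1+3=4, 1+mc(16)=1+2=3, 1+mc(13)=1+2=3) = 3
mc(22) = min(1+mc(21)=1+3=4, 1+mc(19)=1+3=4, 1+mc(18)=1+3=4, 1+mc(17)=1+3=4, 1+mc(14)=1+3=4) = 4
mc(23) = min(1+mc(22)=1+4=5, 1+mc(20)=1+3=4, 1+mc(19)=1+3=4, 1+mc(18)=1+3=4, 1+mc(15)=1+3=4) = 4
mc(24) = min(1+mc(23)=1+4=5, 1+mc(21)=1+3=4, 1+mc(20)=1+3=4, 1+mc(19)=1+3=4, 1+mc(16)=1+2=3) = 3
mc(25) = min(1+mc(24)=1+3=4, 1+mc(22)=1+4=5, 1+mc(21)=1+3=4, 1+mc(20)=1+3=4, 1+mc(17)=1+3=4) = 4
mc(26) = min(1+mc(25)=1+4=5, 1+mc(23)=1+4=5, 1+mc(22)=1+4=5, 1+mc(21)=1+3=4, 1+mc(18)=1+3=4) = 4
mc(27) = min(1+mc(26)=1+4=5, 1+mc(24)=1+3=4, 1+mc(23)=1+4=5, 1+mc(22)=1+4=5, 1+mc(19)=1+3=4) = 4
mc(28) = min(1+mc(27)=1+4=5, 1+mc(25)=1+4=5, 1+mc(24)=1+3=4, 1+mc(23)=1+4=5, 1+mc(20)=1+3=4) = 4
mc(29) = min(1+mc(28)=1+4=5, 1+mc(26)=1+4=5, 1+mc(25)=1+4=5, 1+mc(24)=1+3=4, 1+mc(21)=1+3=4) = 4
mc(30) = min(1+mc(29)=1+4=5, 1+mc(27)=1+4=5, 1+mc(26)=1+4=5, 1+mc(25)=1+4=5, 1+mc(22)=1+4=5) = 5

5


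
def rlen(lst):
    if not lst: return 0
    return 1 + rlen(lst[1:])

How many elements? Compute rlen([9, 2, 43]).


rlen([9, 2, 43]) = 1 + rlen([2, 43])
rlen([2, 43]) = 1 + rlen([43])
rlen([43]) = 1 + rlen([])
rlen([]) = 0  (base case)
Unwinding: 1 + 1 + 1 + 0 = 3

3


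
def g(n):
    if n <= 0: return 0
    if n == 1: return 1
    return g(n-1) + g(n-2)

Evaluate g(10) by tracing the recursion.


Computing g(10) bottom-up:
g(0) = 0
g(1) = 1
g(2) = g(1) + g(0) = 1 + 0 = 1
g(3) = g(2) + g(1) = 1 + 1 = 2
g(4) = g(3) + g(2) = 2 + 1 = 3
g(5) = g(4) + g(3) = 3 + 2 = 5
g(6) = g(5) + g(4) = 5 + 3 = 8
g(7) = g(6) + g(5) = 8 + 5 = 13
g(8) = g(7) + g(6) = 13 + 8 = 21
g(9) = g(8) + g(7) = 21 + 13 = 34
g(10) = g(9) + g(8) = 34 + 21 = 55

55


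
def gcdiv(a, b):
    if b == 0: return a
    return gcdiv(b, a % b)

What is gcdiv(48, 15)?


gcdiv(48, 15) = gcdiv(15, 3)
gcdiv(15, 3) = gcdiv(3, 0)
gcdiv(3, 0) = 3  (base case)

3


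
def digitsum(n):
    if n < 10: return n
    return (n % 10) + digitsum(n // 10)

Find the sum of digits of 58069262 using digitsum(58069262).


digitsum(58069262) = 2 + digitsum(5806926)
digitsum(5806926) = 6 + digitsum(580692)
digitsum(580692) = 2 + digitsum(58069)
digitsum(58069) = 9 + digitsum(5806)
digitsum(5806) = 6 + digitsum(580)
digitsum(580) = 0 + digitsum(58)
digitsum(58) = 8 + digitsum(5)
digitsum(5) = 5  (base case)
Total: 2 + 6 + 2 + 9 + 6 + 0 + 8 + 5 = 38

38


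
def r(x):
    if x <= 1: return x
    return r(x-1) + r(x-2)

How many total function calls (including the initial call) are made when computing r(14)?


Let C(n) = total calls for r(n)
C(0) = 1, C(1) = 1
C(2) = 1 + C(1) + C(0) = 1 + 1 + 1 = 3
C(3) = 1 + C(2) + C(1) = 1 + 3 + 1 = 5
C(4) = 1 + C(3) + C(2) = 1 + 5 + 3 = 9
C(5) = 1 + C(4) + C(3) = 1 + 9 + 5 = 15
C(6) = 1 + C(5) + C(4) = 1 + 15 + 9 = 25
C(7) = 1 + C(6) + C(5) = 1 + 25 + 15 = 41
C(8) = 1 + C(7) + C(6) = 1 + 41 + 25 = 67
C(9) = 1 + C(8) + C(7) = 1 + 67 + 41 = 109
C(10) = 1 + C(9) + C(8) = 1 + 109 + 67 = 177
C(11) = 1 + C(10) + C(9) = 1 + 177 + 109 = 287
C(12) = 1 + C(11) + C(10) = 1 + 287 + 177 = 465
C(13) = 1 + C(12) + C(11) = 1 + 465 + 287 = 753
C(14) = 1 + C(13) + C(12) = 1 + 753 + 465 = 1219

1219


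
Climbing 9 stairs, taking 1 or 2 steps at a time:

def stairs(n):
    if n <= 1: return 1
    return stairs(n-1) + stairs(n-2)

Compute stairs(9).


Building up from base cases:
stairs(0) = 1
stairs(1) = 1
stairs(2) = stairs(1) + stairs(0) = 1 + 1 = 2
stairs(3) = stairs(2) + stairs(1) = 2 + 1 = 3
stairs(4) = stairs(3) + stairs(2) = 3 + 2 = 5
stairs(5) = stairs(4) + stairs(3) = 5 + 3 = 8
stairs(6) = stairs(5) + stairs(4) = 8 + 5 = 13
stairs(7) = stairs(6) + stairs(5) = 13 + 8 = 21
stairs(8) = stairs(7) + stairs(6) = 21 + 13 = 34
stairs(9) = stairs(8) + stairs(7) = 34 + 21 = 55

55
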